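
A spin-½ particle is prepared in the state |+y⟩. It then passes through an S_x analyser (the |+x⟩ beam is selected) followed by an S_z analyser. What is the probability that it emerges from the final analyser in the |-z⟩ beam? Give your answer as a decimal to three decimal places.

First analyser (S_x): from |+y⟩, P(|+x⟩) = 1/2.
After stage 1 the state is |+x⟩; P(|-z⟩) = |⟨-z|+x⟩|² = 1/2.
Joint probability = 1/2 × 1/2 = 0.250.

0.250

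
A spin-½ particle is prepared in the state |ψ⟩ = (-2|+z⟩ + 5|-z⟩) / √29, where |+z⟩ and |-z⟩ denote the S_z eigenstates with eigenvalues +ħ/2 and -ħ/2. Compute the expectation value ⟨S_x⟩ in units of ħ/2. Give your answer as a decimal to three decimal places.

-0.690

⟨σ_x⟩ = 2 Re(a* b)/(|a|²+|b|²) with a = -2, b = 5.
a* b = -10, so ⟨σ_x⟩ = -20/29.
⟨S_x⟩ = (ħ/2)·⟨σ_x⟩.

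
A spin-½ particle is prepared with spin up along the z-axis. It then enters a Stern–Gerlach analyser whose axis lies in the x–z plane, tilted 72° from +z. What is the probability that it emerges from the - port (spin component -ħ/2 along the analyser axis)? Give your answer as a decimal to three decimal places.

For spin-½, the probability of finding spin-up along an axis at angle θ to the initial spin direction is cos²(θ/2); spin-down is sin²(θ/2).
θ = 72°, so P = sin²(36°) ≈ 0.345.

0.345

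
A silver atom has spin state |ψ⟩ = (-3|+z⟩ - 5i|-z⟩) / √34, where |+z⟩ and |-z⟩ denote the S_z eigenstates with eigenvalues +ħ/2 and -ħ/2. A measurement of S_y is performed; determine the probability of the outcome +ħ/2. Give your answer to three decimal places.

0.941

|+y⟩ = (|+z⟩ + i|-z⟩)/√2, so ⟨+y|ψ⟩ = (-8) / (√2·√34).
P = |-8|² / 68 = 64/68.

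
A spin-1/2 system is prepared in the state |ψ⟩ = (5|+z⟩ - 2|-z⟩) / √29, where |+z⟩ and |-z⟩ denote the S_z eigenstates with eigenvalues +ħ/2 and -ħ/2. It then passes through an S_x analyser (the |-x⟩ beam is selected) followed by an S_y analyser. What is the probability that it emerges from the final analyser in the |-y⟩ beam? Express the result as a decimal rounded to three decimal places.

First analyser (S_x): P(|-x⟩) = |⟨-x|ψ⟩|² = 49/58.
After stage 1 the state is |-x⟩; P(|-y⟩) = |⟨-y|-x⟩|² = 1/2.
Joint probability = 49/58 × 1/2 = 0.422.

0.422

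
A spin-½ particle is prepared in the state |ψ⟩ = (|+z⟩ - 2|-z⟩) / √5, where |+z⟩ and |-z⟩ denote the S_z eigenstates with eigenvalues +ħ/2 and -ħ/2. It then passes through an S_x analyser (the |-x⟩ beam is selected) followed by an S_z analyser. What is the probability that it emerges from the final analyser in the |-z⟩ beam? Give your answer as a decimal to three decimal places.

First analyser (S_x): P(|-x⟩) = |⟨-x|ψ⟩|² = 9/10.
After stage 1 the state is |-x⟩; P(|-z⟩) = |⟨-z|-x⟩|² = 1/2.
Joint probability = 9/10 × 1/2 = 0.450.

0.450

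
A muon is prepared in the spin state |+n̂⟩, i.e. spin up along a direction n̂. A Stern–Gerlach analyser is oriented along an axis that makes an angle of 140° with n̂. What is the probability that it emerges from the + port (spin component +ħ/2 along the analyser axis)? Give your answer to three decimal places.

0.117

For spin-½, the probability of finding spin-up along an axis at angle θ to the initial spin direction is cos²(θ/2); spin-down is sin²(θ/2).
θ = 140°, so P = cos²(70°) ≈ 0.117.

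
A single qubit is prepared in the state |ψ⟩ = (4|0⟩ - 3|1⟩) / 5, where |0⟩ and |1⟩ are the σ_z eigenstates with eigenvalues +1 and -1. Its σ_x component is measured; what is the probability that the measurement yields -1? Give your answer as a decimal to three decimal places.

0.980

|-x⟩ = (|0⟩ - |1⟩)/√2, so ⟨-x|ψ⟩ = (7) / (√2·5).
P = |7|² / 50 = 49/50.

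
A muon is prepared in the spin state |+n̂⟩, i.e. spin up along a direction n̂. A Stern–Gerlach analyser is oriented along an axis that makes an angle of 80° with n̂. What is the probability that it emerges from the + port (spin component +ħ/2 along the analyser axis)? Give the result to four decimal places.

0.5868

For spin-½, the probability of finding spin-up along an axis at angle θ to the initial spin direction is cos²(θ/2); spin-down is sin²(θ/2).
θ = 80°, so P = cos²(40°) ≈ 0.5868.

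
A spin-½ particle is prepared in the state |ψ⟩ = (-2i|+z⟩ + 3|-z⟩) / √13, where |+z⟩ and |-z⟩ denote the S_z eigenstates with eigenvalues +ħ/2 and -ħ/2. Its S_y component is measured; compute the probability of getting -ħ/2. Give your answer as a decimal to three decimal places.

0.038

|-y⟩ = (|+z⟩ - i|-z⟩)/√2, so ⟨-y|ψ⟩ = (i) / (√2·√13).
P = |i|² / 26 = 1/26.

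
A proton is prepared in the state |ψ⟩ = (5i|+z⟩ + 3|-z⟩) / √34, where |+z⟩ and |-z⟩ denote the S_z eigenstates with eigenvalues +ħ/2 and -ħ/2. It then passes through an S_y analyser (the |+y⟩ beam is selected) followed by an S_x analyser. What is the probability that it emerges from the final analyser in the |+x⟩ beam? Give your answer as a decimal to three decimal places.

First analyser (S_y): P(|+y⟩) = |⟨+y|ψ⟩|² = 4/68.
After stage 1 the state is |+y⟩; P(|+x⟩) = |⟨+x|+y⟩|² = 1/2.
Joint probability = 4/68 × 1/2 = 0.029.

0.029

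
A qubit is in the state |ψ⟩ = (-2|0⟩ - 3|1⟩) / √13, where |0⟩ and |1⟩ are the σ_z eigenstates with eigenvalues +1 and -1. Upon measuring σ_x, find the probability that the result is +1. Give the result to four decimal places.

0.9615

|+x⟩ = (|0⟩ + |1⟩)/√2, so ⟨+x|ψ⟩ = (-5) / (√2·√13).
P = |-5|² / 26 = 25/26.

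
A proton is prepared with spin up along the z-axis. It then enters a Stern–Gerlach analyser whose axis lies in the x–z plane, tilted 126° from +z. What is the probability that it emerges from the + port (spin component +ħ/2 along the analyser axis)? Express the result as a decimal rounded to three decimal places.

0.206

For spin-½, the probability of finding spin-up along an axis at angle θ to the initial spin direction is cos²(θ/2); spin-down is sin²(θ/2).
θ = 126°, so P = cos²(63°) ≈ 0.206.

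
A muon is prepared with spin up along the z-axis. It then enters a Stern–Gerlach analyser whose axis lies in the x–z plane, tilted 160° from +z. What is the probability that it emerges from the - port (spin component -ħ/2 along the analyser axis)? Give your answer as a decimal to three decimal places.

For spin-½, the probability of finding spin-up along an axis at angle θ to the initial spin direction is cos²(θ/2); spin-down is sin²(θ/2).
θ = 160°, so P = sin²(80°) ≈ 0.970.

0.970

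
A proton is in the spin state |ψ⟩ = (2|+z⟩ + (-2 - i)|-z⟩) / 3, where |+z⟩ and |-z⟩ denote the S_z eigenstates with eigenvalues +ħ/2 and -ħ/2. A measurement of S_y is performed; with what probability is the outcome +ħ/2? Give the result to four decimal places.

0.2778

|+y⟩ = (|+z⟩ + i|-z⟩)/√2, so ⟨+y|ψ⟩ = (1 + 2i) / (√2·3).
P = |1 + 2i|² / 18 = 5/18.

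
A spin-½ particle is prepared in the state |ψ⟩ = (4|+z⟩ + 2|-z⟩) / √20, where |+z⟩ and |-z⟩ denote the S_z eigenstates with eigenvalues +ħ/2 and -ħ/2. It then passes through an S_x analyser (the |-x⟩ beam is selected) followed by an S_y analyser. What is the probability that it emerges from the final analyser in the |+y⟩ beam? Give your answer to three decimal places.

0.050

First analyser (S_x): P(|-x⟩) = |⟨-x|ψ⟩|² = 4/40.
After stage 1 the state is |-x⟩; P(|+y⟩) = |⟨+y|-x⟩|² = 1/2.
Joint probability = 4/40 × 1/2 = 0.050.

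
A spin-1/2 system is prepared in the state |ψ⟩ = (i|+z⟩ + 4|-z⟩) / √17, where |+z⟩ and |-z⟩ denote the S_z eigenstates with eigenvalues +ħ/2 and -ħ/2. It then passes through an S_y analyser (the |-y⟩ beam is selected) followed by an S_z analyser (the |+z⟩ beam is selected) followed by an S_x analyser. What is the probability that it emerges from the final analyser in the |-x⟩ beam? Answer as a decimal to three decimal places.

First analyser (S_y): P(|-y⟩) = |⟨-y|ψ⟩|² = 25/34.
After stage 1 the state is |-y⟩; P(|+z⟩) = |⟨+z|-y⟩|² = 1/2.
After stage 2 the state is |+z⟩; P(|-x⟩) = |⟨-x|+z⟩|² = 1/2.
Joint probability = 25/34 × 1/2 × 1/2 = 0.184.

0.184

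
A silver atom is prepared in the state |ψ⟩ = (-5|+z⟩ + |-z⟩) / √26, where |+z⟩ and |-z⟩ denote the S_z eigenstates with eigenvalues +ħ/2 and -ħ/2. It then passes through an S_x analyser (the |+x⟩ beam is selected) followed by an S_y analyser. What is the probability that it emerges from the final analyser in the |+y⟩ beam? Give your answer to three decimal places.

First analyser (S_x): P(|+x⟩) = |⟨+x|ψ⟩|² = 16/52.
After stage 1 the state is |+x⟩; P(|+y⟩) = |⟨+y|+x⟩|² = 1/2.
Joint probability = 16/52 × 1/2 = 0.154.

0.154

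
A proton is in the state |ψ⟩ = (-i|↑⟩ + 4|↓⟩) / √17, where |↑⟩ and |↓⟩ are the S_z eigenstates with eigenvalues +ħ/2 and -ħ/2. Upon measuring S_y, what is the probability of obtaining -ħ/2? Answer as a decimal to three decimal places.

0.265

|-y⟩ = (|↑⟩ - i|↓⟩)/√2, so ⟨-y|ψ⟩ = (3i) / (√2·√17).
P = |3i|² / 34 = 9/34.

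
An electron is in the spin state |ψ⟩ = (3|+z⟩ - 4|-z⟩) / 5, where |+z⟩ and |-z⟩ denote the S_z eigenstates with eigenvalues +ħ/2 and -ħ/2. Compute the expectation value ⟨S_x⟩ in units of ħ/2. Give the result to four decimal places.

-0.9600

⟨σ_x⟩ = 2 Re(a* b)/(|a|²+|b|²) with a = 3, b = -4.
a* b = -12, so ⟨σ_x⟩ = -24/25.
⟨S_x⟩ = (ħ/2)·⟨σ_x⟩.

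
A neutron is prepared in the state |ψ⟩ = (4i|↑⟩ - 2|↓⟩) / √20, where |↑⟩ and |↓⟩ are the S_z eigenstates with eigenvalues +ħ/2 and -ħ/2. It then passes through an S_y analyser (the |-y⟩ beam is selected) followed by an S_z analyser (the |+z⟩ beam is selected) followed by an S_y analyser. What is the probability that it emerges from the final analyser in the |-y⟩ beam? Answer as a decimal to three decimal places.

0.025

First analyser (S_y): P(|-y⟩) = |⟨-y|ψ⟩|² = 4/40.
After stage 1 the state is |-y⟩; P(|+z⟩) = |⟨+z|-y⟩|² = 1/2.
After stage 2 the state is |+z⟩; P(|-y⟩) = |⟨-y|+z⟩|² = 1/2.
Joint probability = 4/40 × 1/2 × 1/2 = 0.025.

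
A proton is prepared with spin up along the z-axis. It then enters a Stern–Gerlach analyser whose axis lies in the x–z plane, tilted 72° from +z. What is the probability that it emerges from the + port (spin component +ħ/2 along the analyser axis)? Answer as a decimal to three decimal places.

For spin-½, the probability of finding spin-up along an axis at angle θ to the initial spin direction is cos²(θ/2); spin-down is sin²(θ/2).
θ = 72°, so P = cos²(36°) ≈ 0.655.

0.655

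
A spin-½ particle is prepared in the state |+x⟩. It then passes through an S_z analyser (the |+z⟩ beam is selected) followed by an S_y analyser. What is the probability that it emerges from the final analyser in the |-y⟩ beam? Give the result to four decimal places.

First analyser (S_z): from |+x⟩, P(|+z⟩) = 1/2.
After stage 1 the state is |+z⟩; P(|-y⟩) = |⟨-y|+z⟩|² = 1/2.
Joint probability = 1/2 × 1/2 = 0.2500.

0.2500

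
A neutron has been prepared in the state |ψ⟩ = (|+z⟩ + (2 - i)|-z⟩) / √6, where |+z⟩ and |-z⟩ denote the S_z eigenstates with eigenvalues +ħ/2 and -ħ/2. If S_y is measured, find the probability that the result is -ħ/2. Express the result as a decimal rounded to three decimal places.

|-y⟩ = (|+z⟩ - i|-z⟩)/√2, so ⟨-y|ψ⟩ = (2 + 2i) / (√2·√6).
P = |2 + 2i|² / 12 = 8/12.

0.667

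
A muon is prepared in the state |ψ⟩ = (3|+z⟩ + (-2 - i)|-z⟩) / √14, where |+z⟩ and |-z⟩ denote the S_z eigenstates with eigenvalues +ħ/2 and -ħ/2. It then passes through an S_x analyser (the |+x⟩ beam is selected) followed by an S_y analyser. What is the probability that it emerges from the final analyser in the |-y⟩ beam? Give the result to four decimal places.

First analyser (S_x): P(|+x⟩) = |⟨+x|ψ⟩|² = 2/28.
After stage 1 the state is |+x⟩; P(|-y⟩) = |⟨-y|+x⟩|² = 1/2.
Joint probability = 2/28 × 1/2 = 0.0357.

0.0357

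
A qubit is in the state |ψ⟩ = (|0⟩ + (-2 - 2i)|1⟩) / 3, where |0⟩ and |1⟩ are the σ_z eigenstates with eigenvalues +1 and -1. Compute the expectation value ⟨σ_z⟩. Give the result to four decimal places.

-0.7778

⟨σ_z⟩ = |a|² - |b|² divided by |a|²+|b|², with a, b the |0⟩, |1⟩ amplitudes.
= (1 - 8)/9 = -7/9.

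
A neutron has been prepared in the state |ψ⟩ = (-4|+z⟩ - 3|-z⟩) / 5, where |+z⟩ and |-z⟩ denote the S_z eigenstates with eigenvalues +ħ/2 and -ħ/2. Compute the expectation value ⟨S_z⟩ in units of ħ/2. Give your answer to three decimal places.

⟨σ_z⟩ = |a|² - |b|² divided by |a|²+|b|², with a, b the |+z⟩, |-z⟩ amplitudes.
= (16 - 9)/25 = 7/25.
⟨S_z⟩ = (ħ/2)·⟨σ_z⟩.

0.280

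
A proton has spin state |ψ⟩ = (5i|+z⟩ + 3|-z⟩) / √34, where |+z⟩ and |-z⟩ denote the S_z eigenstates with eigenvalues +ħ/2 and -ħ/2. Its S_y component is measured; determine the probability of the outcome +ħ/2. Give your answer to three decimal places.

0.059

|+y⟩ = (|+z⟩ + i|-z⟩)/√2, so ⟨+y|ψ⟩ = (2i) / (√2·√34).
P = |2i|² / 68 = 4/68.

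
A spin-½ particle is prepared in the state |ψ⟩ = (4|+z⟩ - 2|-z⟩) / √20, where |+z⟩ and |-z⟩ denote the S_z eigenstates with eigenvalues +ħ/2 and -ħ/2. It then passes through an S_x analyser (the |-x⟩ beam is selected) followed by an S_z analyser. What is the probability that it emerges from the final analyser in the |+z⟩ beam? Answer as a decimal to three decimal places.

0.450

First analyser (S_x): P(|-x⟩) = |⟨-x|ψ⟩|² = 36/40.
After stage 1 the state is |-x⟩; P(|+z⟩) = |⟨+z|-x⟩|² = 1/2.
Joint probability = 36/40 × 1/2 = 0.450.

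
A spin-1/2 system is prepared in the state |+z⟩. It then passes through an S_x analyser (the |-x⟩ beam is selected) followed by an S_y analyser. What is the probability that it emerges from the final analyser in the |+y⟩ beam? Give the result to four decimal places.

0.2500

First analyser (S_x): from |+z⟩, P(|-x⟩) = 1/2.
After stage 1 the state is |-x⟩; P(|+y⟩) = |⟨+y|-x⟩|² = 1/2.
Joint probability = 1/2 × 1/2 = 0.2500.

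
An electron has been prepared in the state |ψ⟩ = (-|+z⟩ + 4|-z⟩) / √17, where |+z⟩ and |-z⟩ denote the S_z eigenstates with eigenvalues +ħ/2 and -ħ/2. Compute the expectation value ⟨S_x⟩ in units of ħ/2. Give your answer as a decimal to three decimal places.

⟨σ_x⟩ = 2 Re(a* b)/(|a|²+|b|²) with a = -1, b = 4.
a* b = -4, so ⟨σ_x⟩ = -8/17.
⟨S_x⟩ = (ħ/2)·⟨σ_x⟩.

-0.471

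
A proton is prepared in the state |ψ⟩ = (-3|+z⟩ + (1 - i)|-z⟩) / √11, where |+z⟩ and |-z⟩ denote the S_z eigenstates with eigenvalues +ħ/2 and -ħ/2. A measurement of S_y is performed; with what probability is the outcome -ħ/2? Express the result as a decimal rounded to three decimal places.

0.227

|-y⟩ = (|+z⟩ - i|-z⟩)/√2, so ⟨-y|ψ⟩ = (-2 + i) / (√2·√11).
P = |-2 + i|² / 22 = 5/22.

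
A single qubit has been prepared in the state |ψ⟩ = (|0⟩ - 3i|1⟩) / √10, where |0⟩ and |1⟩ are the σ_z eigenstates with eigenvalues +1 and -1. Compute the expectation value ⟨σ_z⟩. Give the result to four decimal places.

⟨σ_z⟩ = |a|² - |b|² divided by |a|²+|b|², with a, b the |0⟩, |1⟩ amplitudes.
= (1 - 9)/10 = -8/10.

-0.8000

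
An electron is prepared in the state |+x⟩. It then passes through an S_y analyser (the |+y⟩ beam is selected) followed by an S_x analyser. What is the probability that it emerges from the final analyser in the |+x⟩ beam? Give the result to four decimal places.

First analyser (S_y): from |+x⟩, P(|+y⟩) = 1/2.
After stage 1 the state is |+y⟩; P(|+x⟩) = |⟨+x|+y⟩|² = 1/2.
Joint probability = 1/2 × 1/2 = 0.2500.

0.2500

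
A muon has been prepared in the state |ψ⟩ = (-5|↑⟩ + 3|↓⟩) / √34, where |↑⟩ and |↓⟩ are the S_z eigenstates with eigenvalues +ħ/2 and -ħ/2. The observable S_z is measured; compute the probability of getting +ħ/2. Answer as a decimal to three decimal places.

0.735

The +ħ/2 outcome corresponds to |↑⟩. Its amplitude in |ψ⟩ is -5/√34.
P = |-5|² / 34 = 25/34.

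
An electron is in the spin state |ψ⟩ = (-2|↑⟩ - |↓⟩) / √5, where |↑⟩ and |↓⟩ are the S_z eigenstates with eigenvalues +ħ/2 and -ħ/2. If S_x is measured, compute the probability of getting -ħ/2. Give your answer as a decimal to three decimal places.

0.100

|-x⟩ = (|↑⟩ - |↓⟩)/√2, so ⟨-x|ψ⟩ = (-1) / (√2·√5).
P = |-1|² / 10 = 1/10.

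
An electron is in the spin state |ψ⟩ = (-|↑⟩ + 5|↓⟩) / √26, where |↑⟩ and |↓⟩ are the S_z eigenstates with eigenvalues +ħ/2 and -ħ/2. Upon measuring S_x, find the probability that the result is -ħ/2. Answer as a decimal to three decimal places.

|-x⟩ = (|↑⟩ - |↓⟩)/√2, so ⟨-x|ψ⟩ = (-6) / (√2·√26).
P = |-6|² / 52 = 36/52.

0.692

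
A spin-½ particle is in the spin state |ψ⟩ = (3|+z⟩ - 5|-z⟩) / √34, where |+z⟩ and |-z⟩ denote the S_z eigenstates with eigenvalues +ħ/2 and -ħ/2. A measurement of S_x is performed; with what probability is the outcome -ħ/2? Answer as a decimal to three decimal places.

|-x⟩ = (|+z⟩ - |-z⟩)/√2, so ⟨-x|ψ⟩ = (8) / (√2·√34).
P = |8|² / 68 = 64/68.

0.941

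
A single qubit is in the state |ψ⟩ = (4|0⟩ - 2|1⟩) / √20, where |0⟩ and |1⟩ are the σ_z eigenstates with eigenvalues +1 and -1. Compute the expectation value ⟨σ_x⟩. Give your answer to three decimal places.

-0.800

⟨σ_x⟩ = 2 Re(a* b)/(|a|²+|b|²) with a = 4, b = -2.
a* b = -8, so ⟨σ_x⟩ = -16/20.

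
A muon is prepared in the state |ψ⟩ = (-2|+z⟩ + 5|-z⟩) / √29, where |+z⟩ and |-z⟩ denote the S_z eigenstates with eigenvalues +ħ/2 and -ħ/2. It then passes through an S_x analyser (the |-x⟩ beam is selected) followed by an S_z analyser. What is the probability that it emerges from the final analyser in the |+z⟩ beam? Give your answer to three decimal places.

0.422

First analyser (S_x): P(|-x⟩) = |⟨-x|ψ⟩|² = 49/58.
After stage 1 the state is |-x⟩; P(|+z⟩) = |⟨+z|-x⟩|² = 1/2.
Joint probability = 49/58 × 1/2 = 0.422.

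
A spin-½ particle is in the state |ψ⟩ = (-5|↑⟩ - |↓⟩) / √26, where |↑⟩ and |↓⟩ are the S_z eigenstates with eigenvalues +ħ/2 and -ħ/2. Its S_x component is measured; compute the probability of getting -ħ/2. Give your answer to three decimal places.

|-x⟩ = (|↑⟩ - |↓⟩)/√2, so ⟨-x|ψ⟩ = (-4) / (√2·√26).
P = |-4|² / 52 = 16/52.

0.308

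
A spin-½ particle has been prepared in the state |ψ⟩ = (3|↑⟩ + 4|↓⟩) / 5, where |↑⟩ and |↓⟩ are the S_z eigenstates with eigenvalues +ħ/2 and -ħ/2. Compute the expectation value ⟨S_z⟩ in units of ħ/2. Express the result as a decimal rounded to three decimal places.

⟨σ_z⟩ = |a|² - |b|² divided by |a|²+|b|², with a, b the |↑⟩, |↓⟩ amplitudes.
= (9 - 16)/25 = -7/25.
⟨S_z⟩ = (ħ/2)·⟨σ_z⟩.

-0.280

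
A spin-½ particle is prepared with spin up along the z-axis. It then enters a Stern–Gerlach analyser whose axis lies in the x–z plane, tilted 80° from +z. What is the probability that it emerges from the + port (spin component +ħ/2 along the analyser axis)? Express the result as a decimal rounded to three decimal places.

0.587

For spin-½, the probability of finding spin-up along an axis at angle θ to the initial spin direction is cos²(θ/2); spin-down is sin²(θ/2).
θ = 80°, so P = cos²(40°) ≈ 0.587.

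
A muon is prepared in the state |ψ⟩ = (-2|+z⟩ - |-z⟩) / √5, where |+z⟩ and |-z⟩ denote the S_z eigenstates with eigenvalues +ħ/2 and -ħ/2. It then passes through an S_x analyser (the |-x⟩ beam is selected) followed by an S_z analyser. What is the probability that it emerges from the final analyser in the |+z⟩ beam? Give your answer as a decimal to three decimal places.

0.050

First analyser (S_x): P(|-x⟩) = |⟨-x|ψ⟩|² = 1/10.
After stage 1 the state is |-x⟩; P(|+z⟩) = |⟨+z|-x⟩|² = 1/2.
Joint probability = 1/10 × 1/2 = 0.050.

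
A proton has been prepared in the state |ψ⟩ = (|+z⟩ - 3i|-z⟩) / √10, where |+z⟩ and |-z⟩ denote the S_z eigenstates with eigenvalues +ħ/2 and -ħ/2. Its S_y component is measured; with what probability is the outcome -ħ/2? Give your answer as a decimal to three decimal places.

0.800

|-y⟩ = (|+z⟩ - i|-z⟩)/√2, so ⟨-y|ψ⟩ = (4) / (√2·√10).
P = |4|² / 20 = 16/20.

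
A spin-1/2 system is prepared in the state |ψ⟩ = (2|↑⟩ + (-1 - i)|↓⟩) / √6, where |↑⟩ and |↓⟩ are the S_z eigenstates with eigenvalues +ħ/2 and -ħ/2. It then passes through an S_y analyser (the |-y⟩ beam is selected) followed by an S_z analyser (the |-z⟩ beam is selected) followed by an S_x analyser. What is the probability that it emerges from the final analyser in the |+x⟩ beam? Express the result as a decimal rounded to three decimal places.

First analyser (S_y): P(|-y⟩) = |⟨-y|ψ⟩|² = 10/12.
After stage 1 the state is |-y⟩; P(|-z⟩) = |⟨-z|-y⟩|² = 1/2.
After stage 2 the state is |-z⟩; P(|+x⟩) = |⟨+x|-z⟩|² = 1/2.
Joint probability = 10/12 × 1/2 × 1/2 = 0.208.

0.208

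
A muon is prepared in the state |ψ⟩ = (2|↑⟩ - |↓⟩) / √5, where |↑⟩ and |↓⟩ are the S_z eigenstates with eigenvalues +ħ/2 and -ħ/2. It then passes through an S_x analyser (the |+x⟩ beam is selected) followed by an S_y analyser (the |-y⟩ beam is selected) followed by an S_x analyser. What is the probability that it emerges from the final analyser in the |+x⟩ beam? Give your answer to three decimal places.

First analyser (S_x): P(|+x⟩) = |⟨+x|ψ⟩|² = 1/10.
After stage 1 the state is |+x⟩; P(|-y⟩) = |⟨-y|+x⟩|² = 1/2.
After stage 2 the state is |-y⟩; P(|+x⟩) = |⟨+x|-y⟩|² = 1/2.
Joint probability = 1/10 × 1/2 × 1/2 = 0.025.

0.025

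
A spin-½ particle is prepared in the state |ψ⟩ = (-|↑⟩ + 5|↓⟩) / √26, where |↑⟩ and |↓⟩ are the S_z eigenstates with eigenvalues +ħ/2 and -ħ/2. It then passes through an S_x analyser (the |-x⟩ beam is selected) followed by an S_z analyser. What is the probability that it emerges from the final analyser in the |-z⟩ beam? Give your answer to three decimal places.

0.346

First analyser (S_x): P(|-x⟩) = |⟨-x|ψ⟩|² = 36/52.
After stage 1 the state is |-x⟩; P(|-z⟩) = |⟨-z|-x⟩|² = 1/2.
Joint probability = 36/52 × 1/2 = 0.346.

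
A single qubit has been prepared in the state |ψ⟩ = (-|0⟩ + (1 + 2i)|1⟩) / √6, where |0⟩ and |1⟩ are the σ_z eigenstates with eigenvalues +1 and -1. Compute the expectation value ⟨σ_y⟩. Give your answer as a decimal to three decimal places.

-0.667

⟨σ_y⟩ = 2 Im(a* b)/(|a|²+|b|²) with a = -1, b = (1 + 2i).
a* b = (-1 - 2i), so ⟨σ_y⟩ = -4/6.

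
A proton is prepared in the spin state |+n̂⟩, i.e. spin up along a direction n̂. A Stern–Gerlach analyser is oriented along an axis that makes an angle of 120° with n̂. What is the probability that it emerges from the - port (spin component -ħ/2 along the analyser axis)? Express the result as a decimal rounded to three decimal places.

For spin-½, the probability of finding spin-up along an axis at angle θ to the initial spin direction is cos²(θ/2); spin-down is sin²(θ/2).
θ = 120°, so P = sin²(60°) ≈ 0.750.

0.750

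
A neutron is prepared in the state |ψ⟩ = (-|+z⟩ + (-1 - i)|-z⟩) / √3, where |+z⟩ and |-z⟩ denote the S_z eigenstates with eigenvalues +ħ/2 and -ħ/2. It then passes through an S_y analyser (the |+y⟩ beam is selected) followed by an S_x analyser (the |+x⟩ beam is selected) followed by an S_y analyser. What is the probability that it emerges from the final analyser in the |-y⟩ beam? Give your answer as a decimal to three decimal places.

First analyser (S_y): P(|+y⟩) = |⟨+y|ψ⟩|² = 5/6.
After stage 1 the state is |+y⟩; P(|+x⟩) = |⟨+x|+y⟩|² = 1/2.
After stage 2 the state is |+x⟩; P(|-y⟩) = |⟨-y|+x⟩|² = 1/2.
Joint probability = 5/6 × 1/2 × 1/2 = 0.208.

0.208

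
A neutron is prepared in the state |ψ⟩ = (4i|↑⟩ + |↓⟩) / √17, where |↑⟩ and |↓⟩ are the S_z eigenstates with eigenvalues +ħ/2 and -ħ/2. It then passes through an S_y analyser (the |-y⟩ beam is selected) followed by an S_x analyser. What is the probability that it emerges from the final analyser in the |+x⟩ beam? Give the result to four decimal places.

0.3676

First analyser (S_y): P(|-y⟩) = |⟨-y|ψ⟩|² = 25/34.
After stage 1 the state is |-y⟩; P(|+x⟩) = |⟨+x|-y⟩|² = 1/2.
Joint probability = 25/34 × 1/2 = 0.3676.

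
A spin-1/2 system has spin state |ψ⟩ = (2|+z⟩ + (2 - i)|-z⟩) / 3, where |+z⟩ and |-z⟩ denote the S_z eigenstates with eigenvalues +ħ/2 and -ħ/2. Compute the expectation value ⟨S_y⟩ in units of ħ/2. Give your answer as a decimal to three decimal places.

-0.444

⟨σ_y⟩ = 2 Im(a* b)/(|a|²+|b|²) with a = 2, b = (2 - i).
a* b = (4 - 2i), so ⟨σ_y⟩ = -4/9.
⟨S_y⟩ = (ħ/2)·⟨σ_y⟩.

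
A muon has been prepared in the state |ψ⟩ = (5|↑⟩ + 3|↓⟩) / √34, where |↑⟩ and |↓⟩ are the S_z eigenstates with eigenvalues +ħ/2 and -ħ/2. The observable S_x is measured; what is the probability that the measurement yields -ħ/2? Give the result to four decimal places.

|-x⟩ = (|↑⟩ - |↓⟩)/√2, so ⟨-x|ψ⟩ = (2) / (√2·√34).
P = |2|² / 68 = 4/68.

0.0588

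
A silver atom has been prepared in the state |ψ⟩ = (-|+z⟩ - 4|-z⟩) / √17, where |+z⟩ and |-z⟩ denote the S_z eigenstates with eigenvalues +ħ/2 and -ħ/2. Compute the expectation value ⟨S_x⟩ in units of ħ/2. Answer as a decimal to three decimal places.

0.471

⟨σ_x⟩ = 2 Re(a* b)/(|a|²+|b|²) with a = -1, b = -4.
a* b = 4, so ⟨σ_x⟩ = 8/17.
⟨S_x⟩ = (ħ/2)·⟨σ_x⟩.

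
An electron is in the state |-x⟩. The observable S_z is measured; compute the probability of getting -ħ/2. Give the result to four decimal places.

In the S_z basis, |-x⟩ = (|+z⟩ - |-z⟩)/√2 and |-z⟩ = |-z⟩.
|⟨-z|-x⟩|² = 1/2.

0.5000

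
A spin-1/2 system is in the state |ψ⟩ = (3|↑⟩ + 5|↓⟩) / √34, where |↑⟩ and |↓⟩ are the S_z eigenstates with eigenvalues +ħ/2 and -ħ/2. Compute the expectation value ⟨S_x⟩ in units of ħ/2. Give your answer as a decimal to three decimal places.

⟨σ_x⟩ = 2 Re(a* b)/(|a|²+|b|²) with a = 3, b = 5.
a* b = 15, so ⟨σ_x⟩ = 30/34.
⟨S_x⟩ = (ħ/2)·⟨σ_x⟩.

0.882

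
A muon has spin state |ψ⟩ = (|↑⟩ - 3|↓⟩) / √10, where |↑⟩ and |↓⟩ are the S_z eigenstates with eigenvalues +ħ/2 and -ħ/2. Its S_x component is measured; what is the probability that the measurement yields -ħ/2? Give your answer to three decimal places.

0.800

|-x⟩ = (|↑⟩ - |↓⟩)/√2, so ⟨-x|ψ⟩ = (4) / (√2·√10).
P = |4|² / 20 = 16/20.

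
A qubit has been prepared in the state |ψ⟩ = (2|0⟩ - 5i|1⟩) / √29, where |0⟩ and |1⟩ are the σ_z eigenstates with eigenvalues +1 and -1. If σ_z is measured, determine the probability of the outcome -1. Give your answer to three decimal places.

0.862

The -1 outcome corresponds to |1⟩. Its amplitude in |ψ⟩ is -5i/√29.
P = |-5i|² / 29 = 25/29.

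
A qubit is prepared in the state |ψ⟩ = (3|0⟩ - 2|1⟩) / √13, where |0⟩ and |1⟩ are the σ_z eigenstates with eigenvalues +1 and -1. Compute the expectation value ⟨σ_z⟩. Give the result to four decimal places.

0.3846

⟨σ_z⟩ = |a|² - |b|² divided by |a|²+|b|², with a, b the |0⟩, |1⟩ amplitudes.
= (9 - 4)/13 = 5/13.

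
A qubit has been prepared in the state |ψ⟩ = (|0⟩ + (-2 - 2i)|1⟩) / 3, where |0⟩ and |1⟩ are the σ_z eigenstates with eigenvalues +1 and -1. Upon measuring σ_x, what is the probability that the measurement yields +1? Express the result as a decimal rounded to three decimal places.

0.278

|+x⟩ = (|0⟩ + |1⟩)/√2, so ⟨+x|ψ⟩ = (-1 - 2i) / (√2·3).
P = |-1 - 2i|² / 18 = 5/18.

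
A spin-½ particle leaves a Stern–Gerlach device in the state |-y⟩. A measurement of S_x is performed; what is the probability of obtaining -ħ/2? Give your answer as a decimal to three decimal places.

In the S_z basis, |-y⟩ = (|↑⟩ - i|↓⟩)/√2 and |-x⟩ = (|↑⟩ - |↓⟩)/√2.
|⟨-x|-y⟩|² = 1/2.

0.500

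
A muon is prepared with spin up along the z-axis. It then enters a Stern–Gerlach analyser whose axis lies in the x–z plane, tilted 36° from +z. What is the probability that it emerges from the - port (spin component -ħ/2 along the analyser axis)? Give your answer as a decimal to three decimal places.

0.095

For spin-½, the probability of finding spin-up along an axis at angle θ to the initial spin direction is cos²(θ/2); spin-down is sin²(θ/2).
θ = 36°, so P = sin²(18°) ≈ 0.095.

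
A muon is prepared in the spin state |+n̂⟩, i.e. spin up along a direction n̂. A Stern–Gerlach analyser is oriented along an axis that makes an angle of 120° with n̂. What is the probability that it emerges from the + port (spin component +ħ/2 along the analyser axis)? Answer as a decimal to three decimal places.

0.250

For spin-½, the probability of finding spin-up along an axis at angle θ to the initial spin direction is cos²(θ/2); spin-down is sin²(θ/2).
θ = 120°, so P = cos²(60°) ≈ 0.250.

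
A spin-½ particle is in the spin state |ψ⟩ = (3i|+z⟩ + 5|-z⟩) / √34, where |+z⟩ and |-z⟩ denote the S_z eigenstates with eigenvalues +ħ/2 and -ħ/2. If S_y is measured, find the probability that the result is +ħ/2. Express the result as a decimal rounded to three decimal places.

|+y⟩ = (|+z⟩ + i|-z⟩)/√2, so ⟨+y|ψ⟩ = (-2i) / (√2·√34).
P = |-2i|² / 68 = 4/68.

0.059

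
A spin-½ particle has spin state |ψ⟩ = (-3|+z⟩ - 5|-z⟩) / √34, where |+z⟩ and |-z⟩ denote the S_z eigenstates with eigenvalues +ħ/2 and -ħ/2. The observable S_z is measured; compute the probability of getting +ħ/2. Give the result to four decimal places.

The +ħ/2 outcome corresponds to |+z⟩. Its amplitude in |ψ⟩ is -3/√34.
P = |-3|² / 34 = 9/34.

0.2647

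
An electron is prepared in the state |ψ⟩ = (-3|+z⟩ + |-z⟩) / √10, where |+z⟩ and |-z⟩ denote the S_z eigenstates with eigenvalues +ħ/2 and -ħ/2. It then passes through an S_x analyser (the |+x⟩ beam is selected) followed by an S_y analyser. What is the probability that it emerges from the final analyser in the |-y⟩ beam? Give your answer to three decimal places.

First analyser (S_x): P(|+x⟩) = |⟨+x|ψ⟩|² = 4/20.
After stage 1 the state is |+x⟩; P(|-y⟩) = |⟨-y|+x⟩|² = 1/2.
Joint probability = 4/20 × 1/2 = 0.100.

0.100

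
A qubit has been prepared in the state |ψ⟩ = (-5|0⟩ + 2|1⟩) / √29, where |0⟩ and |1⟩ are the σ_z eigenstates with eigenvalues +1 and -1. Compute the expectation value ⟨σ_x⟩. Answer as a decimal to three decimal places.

-0.690

⟨σ_x⟩ = 2 Re(a* b)/(|a|²+|b|²) with a = -5, b = 2.
a* b = -10, so ⟨σ_x⟩ = -20/29.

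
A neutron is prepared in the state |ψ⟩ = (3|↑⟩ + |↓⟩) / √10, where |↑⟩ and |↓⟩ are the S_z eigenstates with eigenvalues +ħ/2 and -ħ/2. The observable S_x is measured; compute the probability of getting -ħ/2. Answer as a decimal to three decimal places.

|-x⟩ = (|↑⟩ - |↓⟩)/√2, so ⟨-x|ψ⟩ = (2) / (√2·√10).
P = |2|² / 20 = 4/20.

0.200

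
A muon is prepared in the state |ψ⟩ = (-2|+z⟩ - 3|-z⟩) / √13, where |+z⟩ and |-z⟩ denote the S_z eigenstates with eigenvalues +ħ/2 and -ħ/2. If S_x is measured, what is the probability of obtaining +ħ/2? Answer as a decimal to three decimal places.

|+x⟩ = (|+z⟩ + |-z⟩)/√2, so ⟨+x|ψ⟩ = (-5) / (√2·√13).
P = |-5|² / 26 = 25/26.

0.962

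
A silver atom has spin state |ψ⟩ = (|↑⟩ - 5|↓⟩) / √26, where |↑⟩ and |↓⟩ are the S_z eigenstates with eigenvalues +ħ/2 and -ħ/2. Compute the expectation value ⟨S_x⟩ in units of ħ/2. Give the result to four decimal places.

-0.3846

⟨σ_x⟩ = 2 Re(a* b)/(|a|²+|b|²) with a = 1, b = -5.
a* b = -5, so ⟨σ_x⟩ = -10/26.
⟨S_x⟩ = (ħ/2)·⟨σ_x⟩.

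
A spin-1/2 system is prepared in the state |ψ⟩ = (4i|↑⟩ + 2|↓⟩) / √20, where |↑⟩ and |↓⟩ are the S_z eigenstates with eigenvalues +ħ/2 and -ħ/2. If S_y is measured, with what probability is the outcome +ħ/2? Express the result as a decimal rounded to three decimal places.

0.100

|+y⟩ = (|↑⟩ + i|↓⟩)/√2, so ⟨+y|ψ⟩ = (2i) / (√2·√20).
P = |2i|² / 40 = 4/40.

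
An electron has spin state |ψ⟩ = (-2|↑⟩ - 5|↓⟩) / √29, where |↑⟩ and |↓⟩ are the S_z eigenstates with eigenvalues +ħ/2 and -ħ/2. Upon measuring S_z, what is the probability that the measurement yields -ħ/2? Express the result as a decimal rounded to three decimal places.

The -ħ/2 outcome corresponds to |↓⟩. Its amplitude in |ψ⟩ is -5/√29.
P = |-5|² / 29 = 25/29.

0.862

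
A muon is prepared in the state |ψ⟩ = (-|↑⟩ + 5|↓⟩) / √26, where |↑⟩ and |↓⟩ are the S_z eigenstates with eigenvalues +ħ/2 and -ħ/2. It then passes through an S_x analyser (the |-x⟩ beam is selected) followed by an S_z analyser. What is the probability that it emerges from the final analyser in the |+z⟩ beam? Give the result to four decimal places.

First analyser (S_x): P(|-x⟩) = |⟨-x|ψ⟩|² = 36/52.
After stage 1 the state is |-x⟩; P(|+z⟩) = |⟨+z|-x⟩|² = 1/2.
Joint probability = 36/52 × 1/2 = 0.3462.

0.3462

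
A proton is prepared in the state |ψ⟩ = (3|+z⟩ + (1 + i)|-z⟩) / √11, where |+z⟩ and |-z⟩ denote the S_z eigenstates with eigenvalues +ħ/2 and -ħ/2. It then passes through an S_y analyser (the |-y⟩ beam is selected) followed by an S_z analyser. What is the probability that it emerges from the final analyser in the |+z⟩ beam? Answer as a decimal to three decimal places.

0.114

First analyser (S_y): P(|-y⟩) = |⟨-y|ψ⟩|² = 5/22.
After stage 1 the state is |-y⟩; P(|+z⟩) = |⟨+z|-y⟩|² = 1/2.
Joint probability = 5/22 × 1/2 = 0.114.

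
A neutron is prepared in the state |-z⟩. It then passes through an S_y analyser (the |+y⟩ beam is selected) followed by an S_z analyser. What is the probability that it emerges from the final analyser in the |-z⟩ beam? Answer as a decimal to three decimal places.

0.250

First analyser (S_y): from |-z⟩, P(|+y⟩) = 1/2.
After stage 1 the state is |+y⟩; P(|-z⟩) = |⟨-z|+y⟩|² = 1/2.
Joint probability = 1/2 × 1/2 = 0.250.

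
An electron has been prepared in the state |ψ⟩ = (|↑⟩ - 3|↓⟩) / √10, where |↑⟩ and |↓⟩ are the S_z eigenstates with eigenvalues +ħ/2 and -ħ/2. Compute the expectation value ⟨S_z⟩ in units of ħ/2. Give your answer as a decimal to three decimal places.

⟨σ_z⟩ = |a|² - |b|² divided by |a|²+|b|², with a, b the |↑⟩, |↓⟩ amplitudes.
= (1 - 9)/10 = -8/10.
⟨S_z⟩ = (ħ/2)·⟨σ_z⟩.

-0.800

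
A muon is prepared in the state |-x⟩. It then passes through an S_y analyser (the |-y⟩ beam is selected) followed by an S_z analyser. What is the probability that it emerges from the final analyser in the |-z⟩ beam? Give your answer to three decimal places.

First analyser (S_y): from |-x⟩, P(|-y⟩) = 1/2.
After stage 1 the state is |-y⟩; P(|-z⟩) = |⟨-z|-y⟩|² = 1/2.
Joint probability = 1/2 × 1/2 = 0.250.

0.250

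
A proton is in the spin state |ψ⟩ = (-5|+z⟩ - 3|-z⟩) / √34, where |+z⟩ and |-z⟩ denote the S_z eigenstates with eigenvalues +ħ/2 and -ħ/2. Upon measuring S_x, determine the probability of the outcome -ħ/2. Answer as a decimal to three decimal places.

|-x⟩ = (|+z⟩ - |-z⟩)/√2, so ⟨-x|ψ⟩ = (-2) / (√2·√34).
P = |-2|² / 68 = 4/68.

0.059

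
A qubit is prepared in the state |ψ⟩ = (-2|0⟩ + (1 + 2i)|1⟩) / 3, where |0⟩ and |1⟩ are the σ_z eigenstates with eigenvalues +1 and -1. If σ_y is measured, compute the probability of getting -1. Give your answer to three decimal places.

0.944

|-y⟩ = (|0⟩ - i|1⟩)/√2, so ⟨-y|ψ⟩ = (-4 + i) / (√2·3).
P = |-4 + i|² / 18 = 17/18.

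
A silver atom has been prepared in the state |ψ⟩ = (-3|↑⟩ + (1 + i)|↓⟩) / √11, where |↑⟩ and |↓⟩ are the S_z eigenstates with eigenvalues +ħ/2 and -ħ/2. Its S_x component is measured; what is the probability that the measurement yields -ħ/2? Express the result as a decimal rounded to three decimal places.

0.773

|-x⟩ = (|↑⟩ - |↓⟩)/√2, so ⟨-x|ψ⟩ = (-4 - i) / (√2·√11).
P = |-4 - i|² / 22 = 17/22.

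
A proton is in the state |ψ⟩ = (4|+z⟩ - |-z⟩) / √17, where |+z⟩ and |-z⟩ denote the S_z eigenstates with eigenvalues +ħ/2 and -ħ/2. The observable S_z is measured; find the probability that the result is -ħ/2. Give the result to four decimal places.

The -ħ/2 outcome corresponds to |-z⟩. Its amplitude in |ψ⟩ is -1/√17.
P = |-1|² / 17 = 1/17.

0.0588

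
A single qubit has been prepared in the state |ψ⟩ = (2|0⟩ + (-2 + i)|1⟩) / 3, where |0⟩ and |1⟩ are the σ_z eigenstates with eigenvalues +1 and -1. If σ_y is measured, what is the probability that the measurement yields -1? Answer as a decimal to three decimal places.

|-y⟩ = (|0⟩ - i|1⟩)/√2, so ⟨-y|ψ⟩ = (1 - 2i) / (√2·3).
P = |1 - 2i|² / 18 = 5/18.

0.278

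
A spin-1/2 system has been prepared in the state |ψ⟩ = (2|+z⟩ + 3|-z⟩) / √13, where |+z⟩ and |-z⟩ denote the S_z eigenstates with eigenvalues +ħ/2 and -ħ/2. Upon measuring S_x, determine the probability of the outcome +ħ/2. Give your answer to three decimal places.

0.962

|+x⟩ = (|+z⟩ + |-z⟩)/√2, so ⟨+x|ψ⟩ = (5) / (√2·√13).
P = |5|² / 26 = 25/26.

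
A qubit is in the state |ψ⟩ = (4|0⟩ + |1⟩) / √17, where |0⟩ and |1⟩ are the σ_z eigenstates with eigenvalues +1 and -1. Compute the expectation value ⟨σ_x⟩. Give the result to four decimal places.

0.4706

⟨σ_x⟩ = 2 Re(a* b)/(|a|²+|b|²) with a = 4, b = 1.
a* b = 4, so ⟨σ_x⟩ = 8/17.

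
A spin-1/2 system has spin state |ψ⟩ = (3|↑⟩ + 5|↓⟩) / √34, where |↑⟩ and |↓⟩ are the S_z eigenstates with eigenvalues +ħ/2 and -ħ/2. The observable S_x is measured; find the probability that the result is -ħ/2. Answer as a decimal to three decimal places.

0.059

|-x⟩ = (|↑⟩ - |↓⟩)/√2, so ⟨-x|ψ⟩ = (-2) / (√2·√34).
P = |-2|² / 68 = 4/68.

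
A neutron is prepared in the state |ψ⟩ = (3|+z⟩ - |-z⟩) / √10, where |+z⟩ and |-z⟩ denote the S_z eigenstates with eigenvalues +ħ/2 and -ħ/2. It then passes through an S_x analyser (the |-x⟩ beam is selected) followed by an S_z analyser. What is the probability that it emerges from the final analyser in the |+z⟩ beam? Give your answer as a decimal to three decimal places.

0.400

First analyser (S_x): P(|-x⟩) = |⟨-x|ψ⟩|² = 16/20.
After stage 1 the state is |-x⟩; P(|+z⟩) = |⟨+z|-x⟩|² = 1/2.
Joint probability = 16/20 × 1/2 = 0.400.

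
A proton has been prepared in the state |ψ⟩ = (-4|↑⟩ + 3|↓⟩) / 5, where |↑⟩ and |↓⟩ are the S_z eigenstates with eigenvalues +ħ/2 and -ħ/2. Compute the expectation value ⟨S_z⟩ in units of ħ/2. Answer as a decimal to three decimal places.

0.280

⟨σ_z⟩ = |a|² - |b|² divided by |a|²+|b|², with a, b the |↑⟩, |↓⟩ amplitudes.
= (16 - 9)/25 = 7/25.
⟨S_z⟩ = (ħ/2)·⟨σ_z⟩.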